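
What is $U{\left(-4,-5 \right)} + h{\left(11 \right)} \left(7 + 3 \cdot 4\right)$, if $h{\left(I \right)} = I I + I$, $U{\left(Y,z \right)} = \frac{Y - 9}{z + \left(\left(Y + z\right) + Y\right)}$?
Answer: $\frac{45157}{18} \approx 2508.7$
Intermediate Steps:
$U{\left(Y,z \right)} = \frac{-9 + Y}{2 Y + 2 z}$ ($U{\left(Y,z \right)} = \frac{-9 + Y}{z + \left(z + 2 Y\right)} = \frac{-9 + Y}{2 Y + 2 z}$)
$h{\left(I \right)} = I + I^{2}$ ($h{\left(I \right)} = I^{2} + I = I + I^{2}$)
$U{\left(-4,-5 \right)} + h{\left(11 \right)} \left(7 + 3 \cdot 4\right) = \frac{-9 - 4}{2 \left(-4 - 5\right)} + 11 \left(1 + 11\right) \left(7 + 3 \cdot 4\right) = \frac{1}{2} \frac{1}{-9} \left(-13\right) + 11 \cdot 12 \left(7 + 12\right) = \frac{1}{2} \left(- \frac{1}{9}\right) \left(-13\right) + 132 \cdot 19 = \frac{13}{18} + 2508 = \frac{45157}{18}$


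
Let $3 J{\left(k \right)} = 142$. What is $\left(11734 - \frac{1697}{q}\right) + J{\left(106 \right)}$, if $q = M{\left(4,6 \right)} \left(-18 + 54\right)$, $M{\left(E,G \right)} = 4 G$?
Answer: $\frac{10177375}{864} \approx 11779.0$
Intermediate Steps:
$J{\left(k \right)} = \frac{142}{3}$ ($J{\left(k \right)} = \frac{1}{3} \cdot 142 = \frac{142}{3}$)
$q = 864$ ($q = 4 \cdot 6 \left(-18 + 54\right) = 24 \cdot 36 = 864$)
$\left(11734 - \frac{1697}{q}\right) + J{\left(106 \right)} = \left(11734 - \frac{1697}{864}\right) + \frac{142}{3} = \frac{10136479}{864} + \frac{142}{3} = \frac{10177375}{864}$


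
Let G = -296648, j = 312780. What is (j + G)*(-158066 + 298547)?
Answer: 2266239492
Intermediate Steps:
(j + G)*(-158066 + 298547) = (312780 - 296648)*(-158066 + 298547) = 16132*140481 = 2266239492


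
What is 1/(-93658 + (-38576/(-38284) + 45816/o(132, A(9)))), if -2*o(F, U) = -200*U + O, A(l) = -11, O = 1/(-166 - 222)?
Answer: -118402841/11094185568198 ≈ -1.0673e-5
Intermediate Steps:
O = -1/388 (O = 1/(-388) = -1/388 ≈ -0.0025773)
o(F, U) = 1/776 + 100*U (o(F, U) = -(-200*U - 1/388)/2 = -(-1/388 - 200*U)/2 = 1/776 + 100*U)
1/(-93658 + (-38576/(-38284) + 45816/o(132, A(9)))) = 1/(-93658 + (-38576/(-38284) + 45816/(1/776 + 100*(-11)))) = 1/(-93658 + (-38576*(-1/38284) + 45816/(1/776 - 1100))) = 1/(-93658 + (9644/9571 + 45816/(-853599/776))) = 1/(-93658 + (9644/9571 + 45816*(-776/853599))) = 1/(-93658 + (9644/9571 - 515264/12371)) = 1/(-93658 - 4812285820/118402841) = 1/(-11094185568198/118402841) = -118402841/11094185568198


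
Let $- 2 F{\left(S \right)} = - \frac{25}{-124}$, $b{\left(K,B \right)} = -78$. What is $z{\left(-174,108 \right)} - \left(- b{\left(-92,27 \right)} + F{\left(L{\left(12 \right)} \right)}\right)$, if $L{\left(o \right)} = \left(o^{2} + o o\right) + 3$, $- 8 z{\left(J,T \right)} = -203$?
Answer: $- \frac{6513}{124} \approx -52.524$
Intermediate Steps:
$z{\left(J,T \right)} = \frac{203}{8}$ ($z{\left(J,T \right)} = \left(- \frac{1}{8}\right) \left(-203\right) = \frac{203}{8}$)
$L{\left(o \right)} = 3 + 2 o^{2}$ ($L{\left(o \right)} = \left(o^{2} + o^{2}\right) + 3 = 2 o^{2} + 3 = 3 + 2 o^{2}$)
$F{\left(S \right)} = - \frac{25}{248}$ ($F{\left(S \right)} = - \frac{\left(-25\right) \frac{1}{-124}}{2} = - \frac{\left(-25\right) \left(- \frac{1}{124}\right)}{2} = \left(- \frac{1}{2}\right) \frac{25}{124} = - \frac{25}{248}$)
$z{\left(-174,108 \right)} - \left(- b{\left(-92,27 \right)} + F{\left(L{\left(12 \right)} \right)}\right) = \frac{203}{8} - \frac{19319}{248} = - \frac{6513}{124}$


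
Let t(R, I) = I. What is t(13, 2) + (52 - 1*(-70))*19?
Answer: 2320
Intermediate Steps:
t(13, 2) + (52 - 1*(-70))*19 = 2 + (52 - 1*(-70))*19 = 2 + (52 + 70)*19 = 2 + 122*19 = 2 + 2318 = 2320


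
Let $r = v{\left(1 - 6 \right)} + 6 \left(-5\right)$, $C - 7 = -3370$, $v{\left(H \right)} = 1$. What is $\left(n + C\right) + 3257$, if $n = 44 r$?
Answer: $-1382$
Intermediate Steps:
$C = -3363$ ($C = 7 - 3370 = -3363$)
$r = -29$ ($r = 1 + 6 \left(-5\right) = 1 - 30 = -29$)
$n = -1276$ ($n = 44 \left(-29\right) = -1276$)
$\left(n + C\right) + 3257 = \left(-1276 - 3363\right) + 3257 = -4639 + 3257 = -1382$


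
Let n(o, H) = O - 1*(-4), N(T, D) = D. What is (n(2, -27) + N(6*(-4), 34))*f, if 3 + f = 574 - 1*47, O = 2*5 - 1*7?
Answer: 21484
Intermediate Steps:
O = 3 (O = 10 - 7 = 3)
n(o, H) = 7 (n(o, H) = 3 - 1*(-4) = 3 + 4 = 7)
f = 524 (f = -3 + (574 - 1*47) = -3 + (574 - 47) = -3 + 527 = 524)
(n(2, -27) + N(6*(-4), 34))*f = (7 + 34)*524 = 41*524 = 21484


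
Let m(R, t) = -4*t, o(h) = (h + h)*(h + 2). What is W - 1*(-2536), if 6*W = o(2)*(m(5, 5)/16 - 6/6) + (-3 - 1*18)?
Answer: 5053/2 ≈ 2526.5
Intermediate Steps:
o(h) = 2*h*(2 + h) (o(h) = (2*h)*(2 + h) = 2*h*(2 + h))
W = -19/2 (W = ((2*2*(2 + 2))*(-4*5/16 - 6/6) + (-3 - 1*18))/6 = ((2*2*4)*(-20*1/16 - 6*⅙) + (-3 - 18))/6 = (16*(-5/4 - 1) - 21)/6 = (16*(-9/4) - 21)/6 = (-36 - 21)/6 = (⅙)*(-57) = -19/2 ≈ -9.5000)
W - 1*(-2536) = -19/2 - 1*(-2536) = -19/2 + 2536 = 5053/2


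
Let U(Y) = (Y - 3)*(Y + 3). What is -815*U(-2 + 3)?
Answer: 6520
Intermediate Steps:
U(Y) = (-3 + Y)*(3 + Y)
-815*U(-2 + 3) = -815*(-9 + (-2 + 3)**2) = -815*(-9 + 1**2) = -815*(-9 + 1) = -815*(-8) = 6520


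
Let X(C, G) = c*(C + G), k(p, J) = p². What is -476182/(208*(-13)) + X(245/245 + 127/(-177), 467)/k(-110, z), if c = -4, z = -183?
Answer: 11578913737/65808600 ≈ 175.95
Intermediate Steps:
X(C, G) = -4*C - 4*G (X(C, G) = -4*(C + G) = -4*C - 4*G)
-476182/(208*(-13)) + X(245/245 + 127/(-177), 467)/k(-110, z) = -476182/(208*(-13)) + (-4*(245/245 + 127/(-177)) - 4*467)/((-110)²) = -476182/(-2704) + (-4*(245*(1/245) + 127*(-1/177)) - 1868)/12100 = -476182*(-1/2704) + (-4*(1 - 127/177) - 1868)*(1/12100) = 238091/1352 + (-4*50/177 - 1868)*(1/12100) = 238091/1352 + (-200/177 - 1868)*(1/12100) = 238091/1352 - 330836/177*1/12100 = 238091/1352 - 7519/48675 = 11578913737/65808600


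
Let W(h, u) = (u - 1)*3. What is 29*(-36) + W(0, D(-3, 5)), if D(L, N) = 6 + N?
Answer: -1014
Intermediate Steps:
W(h, u) = -3 + 3*u (W(h, u) = (-1 + u)*3 = -3 + 3*u)
29*(-36) + W(0, D(-3, 5)) = 29*(-36) + (-3 + 3*(6 + 5)) = -1044 + (-3 + 3*11) = -1044 + (-3 + 33) = -1044 + 30 = -1014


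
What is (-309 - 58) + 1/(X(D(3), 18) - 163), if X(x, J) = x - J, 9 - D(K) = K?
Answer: -64226/175 ≈ -367.01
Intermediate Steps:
D(K) = 9 - K
(-309 - 58) + 1/(X(D(3), 18) - 163) = (-309 - 58) + 1/(((9 - 1*3) - 1*18) - 163) = -367 + 1/(((9 - 3) - 18) - 163) = -367 + 1/((6 - 18) - 163) = -367 + 1/(-12 - 163) = -367 + 1/(-175) = -367 - 1/175 = -64226/175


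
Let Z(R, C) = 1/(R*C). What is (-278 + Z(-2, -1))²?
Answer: 308025/4 ≈ 77006.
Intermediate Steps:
Z(R, C) = 1/(C*R)
(-278 + Z(-2, -1))² = (-278 + 1/(-1*(-2)))² = (-278 - 1*(-½))² = (-278 + ½)² = (-555/2)² = 308025/4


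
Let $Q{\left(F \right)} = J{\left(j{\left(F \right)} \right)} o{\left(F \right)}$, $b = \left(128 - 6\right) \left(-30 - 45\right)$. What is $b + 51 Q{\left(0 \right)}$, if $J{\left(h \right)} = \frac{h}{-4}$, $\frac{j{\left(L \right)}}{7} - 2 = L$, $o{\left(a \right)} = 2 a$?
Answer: $-9150$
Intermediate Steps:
$j{\left(L \right)} = 14 + 7 L$
$b = -9150$ ($b = 122 \left(-75\right) = -9150$)
$J{\left(h \right)} = - \frac{h}{4}$ ($J{\left(h \right)} = h \left(- \frac{1}{4}\right) = - \frac{h}{4}$)
$Q{\left(F \right)} = 2 F \left(- \frac{7}{2} - \frac{7 F}{4}\right)$ ($Q{\left(F \right)} = - \frac{14 + 7 F}{4} \cdot 2 F = \left(- \frac{7}{2} - \frac{7 F}{4}\right) 2 F = 2 F \left(- \frac{7}{2} - \frac{7 F}{4}\right)$)
$b + 51 Q{\left(0 \right)} = -9150 + 51 \cdot \frac{7}{2} \cdot 0 \left(-2 - 0\right) = -9150 + 51 \cdot \frac{7}{2} \cdot 0 \left(-2 + 0\right) = -9150 + 51 \cdot \frac{7}{2} \cdot 0 \left(-2\right) = -9150 + 51 \cdot 0 = -9150 + 0 = -9150$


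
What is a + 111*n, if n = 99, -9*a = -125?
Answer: 99026/9 ≈ 11003.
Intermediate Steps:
a = 125/9 (a = -⅑*(-125) = 125/9 ≈ 13.889)
a + 111*n = 125/9 + 111*99 = 125/9 + 10989 = 99026/9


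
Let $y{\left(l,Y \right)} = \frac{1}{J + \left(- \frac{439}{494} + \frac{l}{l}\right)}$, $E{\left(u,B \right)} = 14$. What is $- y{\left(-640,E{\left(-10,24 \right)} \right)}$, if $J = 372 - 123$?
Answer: $- \frac{494}{123061} \approx -0.0040143$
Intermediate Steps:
$J = 249$ ($J = 372 - 123 = 249$)
$y{\left(l,Y \right)} = \frac{494}{123061}$ ($y{\left(l,Y \right)} = \frac{1}{249 + \left(- \frac{439}{494} + \frac{l}{l}\right)} = \frac{1}{249 + \left(\left(-439\right) \frac{1}{494} + 1\right)} = \frac{1}{249 + \left(- \frac{439}{494} + 1\right)} = \frac{1}{249 + \frac{55}{494}} = \frac{1}{\frac{123061}{494}} = \frac{494}{123061}$)
$- y{\left(-640,E{\left(-10,24 \right)} \right)} = \left(-1\right) \frac{494}{123061} = - \frac{494}{123061}$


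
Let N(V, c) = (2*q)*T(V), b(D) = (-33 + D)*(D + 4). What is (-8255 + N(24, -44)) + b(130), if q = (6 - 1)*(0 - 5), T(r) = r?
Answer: 3543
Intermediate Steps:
b(D) = (-33 + D)*(4 + D)
q = -25 (q = 5*(-5) = -25)
N(V, c) = -50*V (N(V, c) = (2*(-25))*V = -50*V)
(-8255 + N(24, -44)) + b(130) = (-8255 - 50*24) + (-132 + 130² - 29*130) = (-8255 - 1200) + (-132 + 16900 - 3770) = -9455 + 12998 = 3543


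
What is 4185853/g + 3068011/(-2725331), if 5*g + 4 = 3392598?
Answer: 46630659001181/9245941598614 ≈ 5.0434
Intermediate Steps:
g = 3392594/5 (g = -⅘ + (⅕)*3392598 = -⅘ + 3392598/5 = 3392594/5 ≈ 6.7852e+5)
4185853/g + 3068011/(-2725331) = 4185853/(3392594/5) + 3068011/(-2725331) = 4185853*(5/3392594) + 3068011*(-1/2725331) = 20929265/3392594 - 3068011/2725331 = 46630659001181/9245941598614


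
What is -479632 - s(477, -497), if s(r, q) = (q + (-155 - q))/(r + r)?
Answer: -457568773/954 ≈ -4.7963e+5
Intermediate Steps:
s(r, q) = -155/(2*r) (s(r, q) = -155*1/(2*r) = -155/(2*r))
-479632 - s(477, -497) = -479632 - (-155)/(2*477) = -479632 - 1*(-155/954) = -479632 + 155/954 = -457568773/954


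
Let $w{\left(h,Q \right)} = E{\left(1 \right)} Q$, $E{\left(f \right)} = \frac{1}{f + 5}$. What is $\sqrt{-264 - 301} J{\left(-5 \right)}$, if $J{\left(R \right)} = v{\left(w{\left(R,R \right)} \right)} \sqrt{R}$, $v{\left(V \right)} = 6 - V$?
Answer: $- \frac{205 \sqrt{113}}{6} \approx -363.2$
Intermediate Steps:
$E{\left(f \right)} = \frac{1}{5 + f}$
$w{\left(h,Q \right)} = \frac{Q}{6}$ ($w{\left(h,Q \right)} = \frac{Q}{5 + 1} = \frac{Q}{6}$)
$J{\left(R \right)} = \sqrt{R} \left(6 - \frac{R}{6}\right)$ ($J{\left(R \right)} = \left(6 - \frac{R}{6}\right) \sqrt{R} = \sqrt{R} \left(6 - \frac{R}{6}\right)$)
$\sqrt{-264 - 301} J{\left(-5 \right)} = \sqrt{-264 - 301} \frac{\sqrt{-5} \left(36 - -5\right)}{6} = \sqrt{-565} \frac{i \sqrt{5} \left(36 + 5\right)}{6} = i \sqrt{565} \cdot \frac{1}{6} i \sqrt{5} \cdot 41 = i \sqrt{565} \frac{41 i \sqrt{5}}{6} = - \frac{205 \sqrt{113}}{6}$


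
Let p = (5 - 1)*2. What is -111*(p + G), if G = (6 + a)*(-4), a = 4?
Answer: 3552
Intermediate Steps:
G = -40 (G = (6 + 4)*(-4) = 10*(-4) = -40)
p = 8 (p = 4*2 = 8)
-111*(p + G) = -111*(8 - 40) = -111*(-32) = 3552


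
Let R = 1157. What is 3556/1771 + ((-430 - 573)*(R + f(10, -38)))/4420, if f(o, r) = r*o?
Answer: -11466199/65780 ≈ -174.31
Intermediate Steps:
f(o, r) = o*r
3556/1771 + ((-430 - 573)*(R + f(10, -38)))/4420 = 3556/1771 + ((-430 - 573)*(1157 + 10*(-38)))/4420 = 3556*(1/1771) - 1003*(1157 - 380)*(1/4420) = 508/253 - 1003*777*(1/4420) = 508/253 - 779331*1/4420 = 508/253 - 45843/260 = -11466199/65780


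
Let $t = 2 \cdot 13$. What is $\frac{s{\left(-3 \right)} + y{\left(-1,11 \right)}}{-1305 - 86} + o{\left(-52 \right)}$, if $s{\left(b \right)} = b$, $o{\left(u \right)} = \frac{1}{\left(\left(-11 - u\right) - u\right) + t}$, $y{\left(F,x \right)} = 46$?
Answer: $- \frac{3726}{165529} \approx -0.02251$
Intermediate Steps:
$t = 26$
$o{\left(u \right)} = \frac{1}{15 - 2 u}$ ($o{\left(u \right)} = \frac{1}{\left(\left(-11 - u\right) - u\right) + 26} = \frac{1}{\left(-11 - 2 u\right) + 26} = \frac{1}{15 - 2 u}$)
$\frac{s{\left(-3 \right)} + y{\left(-1,11 \right)}}{-1305 - 86} + o{\left(-52 \right)} = \frac{-3 + 46}{-1305 - 86} - \frac{1}{-15 + 2 \left(-52\right)} = \frac{43}{-1391} - \frac{1}{-15 - 104} = 43 \left(- \frac{1}{1391}\right) - \frac{1}{-119} = - \frac{43}{1391} - - \frac{1}{119} = - \frac{43}{1391} + \frac{1}{119} = - \frac{3726}{165529}$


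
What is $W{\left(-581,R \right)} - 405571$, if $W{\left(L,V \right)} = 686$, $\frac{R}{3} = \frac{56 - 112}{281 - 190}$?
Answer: $-404885$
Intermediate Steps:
$R = - \frac{24}{13}$ ($R = 3 \frac{56 - 112}{281 - 190} = 3 \left(- \frac{56}{91}\right) = 3 \left(\left(-56\right) \frac{1}{91}\right) = 3 \left(- \frac{8}{13}\right) = - \frac{24}{13} \approx -1.8462$)
$W{\left(-581,R \right)} - 405571 = 686 - 405571 = -404885$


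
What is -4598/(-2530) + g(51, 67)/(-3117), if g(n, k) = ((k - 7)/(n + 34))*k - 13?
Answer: 11007656/6093735 ≈ 1.8064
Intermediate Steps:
g(n, k) = -13 + k*(-7 + k)/(34 + n) (g(n, k) = ((-7 + k)/(34 + n))*k - 13 = k*(-7 + k)/(34 + n) - 13 = -13 + k*(-7 + k)/(34 + n))
-4598/(-2530) + g(51, 67)/(-3117) = -4598/(-2530) + ((-442 + 67² - 13*51 - 7*67)/(34 + 51))/(-3117) = -4598*(-1/2530) + ((-442 + 4489 - 663 - 469)/85)*(-1/3117) = 209/115 + ((1/85)*2915)*(-1/3117) = 209/115 + (583/17)*(-1/3117) = 209/115 - 583/52989 = 11007656/6093735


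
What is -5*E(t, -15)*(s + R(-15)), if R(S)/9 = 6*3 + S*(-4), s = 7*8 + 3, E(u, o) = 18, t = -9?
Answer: -68490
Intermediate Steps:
s = 59 (s = 56 + 3 = 59)
R(S) = 162 - 36*S (R(S) = 9*(6*3 + S*(-4)) = 9*(18 - 4*S) = 162 - 36*S)
-5*E(t, -15)*(s + R(-15)) = -90*(59 + (162 - 36*(-15))) = -90*(59 + (162 + 540)) = -90*(59 + 702) = -90*761 = -5*13698 = -68490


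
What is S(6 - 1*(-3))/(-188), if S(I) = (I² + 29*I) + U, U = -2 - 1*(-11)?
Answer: -351/188 ≈ -1.8670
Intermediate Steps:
U = 9 (U = -2 + 11 = 9)
S(I) = 9 + I² + 29*I (S(I) = (I² + 29*I) + 9 = 9 + I² + 29*I)
S(6 - 1*(-3))/(-188) = (9 + (6 - 1*(-3))² + 29*(6 - 1*(-3)))/(-188) = (9 + (6 + 3)² + 29*(6 + 3))*(-1/188) = (9 + 9² + 29*9)*(-1/188) = (9 + 81 + 261)*(-1/188) = 351*(-1/188) = -351/188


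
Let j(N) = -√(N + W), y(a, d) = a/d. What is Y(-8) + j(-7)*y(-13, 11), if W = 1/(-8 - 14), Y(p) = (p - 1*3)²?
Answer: 121 + 13*I*√3410/242 ≈ 121.0 + 3.1369*I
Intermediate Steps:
Y(p) = (-3 + p)² (Y(p) = (p - 3)² = (-3 + p)²)
W = -1/22 (W = 1/(-22) = -1/22 ≈ -0.045455)
j(N) = -√(-1/22 + N) (j(N) = -√(N - 1/22) = -√(-1/22 + N))
Y(-8) + j(-7)*y(-13, 11) = (-3 - 8)² + (-√(-22 + 484*(-7))/22)*(-13/11) = (-11)² + (-√(-22 - 3388)/22)*(-13*1/11) = 121 - I*√3410/22*(-13/11) = 121 + 13*I*√3410/242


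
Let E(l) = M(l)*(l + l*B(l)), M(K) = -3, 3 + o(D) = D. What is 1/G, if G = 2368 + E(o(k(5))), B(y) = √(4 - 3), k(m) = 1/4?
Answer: 2/4769 ≈ 0.00041938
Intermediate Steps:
k(m) = ¼
o(D) = -3 + D
B(y) = 1 (B(y) = √1 = 1)
E(l) = -6*l (E(l) = -3*(l + l*1) = -3*(l + l) = -6*l)
G = 4769/2 (G = 2368 - 6*(-3 + ¼) = 2368 - 6*(-11/4) = 2368 + 33/2 = 4769/2 ≈ 2384.5)
1/G = 1/(4769/2) = 2/4769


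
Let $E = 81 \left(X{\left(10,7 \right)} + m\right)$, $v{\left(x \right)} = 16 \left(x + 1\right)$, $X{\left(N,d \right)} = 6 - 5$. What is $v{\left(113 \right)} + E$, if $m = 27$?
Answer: $4092$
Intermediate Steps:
$X{\left(N,d \right)} = 1$ ($X{\left(N,d \right)} = 6 - 5 = 1$)
$v{\left(x \right)} = 16 + 16 x$ ($v{\left(x \right)} = 16 \left(1 + x\right) = 16 + 16 x$)
$E = 2268$ ($E = 81 \left(1 + 27\right) = 81 \cdot 28 = 2268$)
$v{\left(113 \right)} + E = \left(16 + 16 \cdot 113\right) + 2268 = \left(16 + 1808\right) + 2268 = 1824 + 2268 = 4092$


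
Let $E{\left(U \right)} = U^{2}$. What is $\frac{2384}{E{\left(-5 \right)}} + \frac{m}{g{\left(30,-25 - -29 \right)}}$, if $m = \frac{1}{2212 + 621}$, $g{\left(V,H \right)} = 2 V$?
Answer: $\frac{81046469}{849900} \approx 95.36$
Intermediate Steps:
$m = \frac{1}{2833} \approx 0.00035298$
$\frac{2384}{E{\left(-5 \right)}} + \frac{m}{g{\left(30,-25 - -29 \right)}} = \frac{2384}{\left(-5\right)^{2}} + \frac{1}{2833 \cdot 2 \cdot 30} = \frac{2384}{25} + \frac{1}{2833 \cdot 60} = 2384 \cdot \frac{1}{25} + \frac{1}{2833} \cdot \frac{1}{60} = \frac{2384}{25} + \frac{1}{169980} = \frac{81046469}{849900}$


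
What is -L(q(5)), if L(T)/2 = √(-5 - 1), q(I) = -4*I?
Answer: -2*I*√6 ≈ -4.899*I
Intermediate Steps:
L(T) = 2*I*√6 (L(T) = 2*√(-5 - 1) = 2*√(-6) = 2*(I*√6) = 2*I*√6)
-L(q(5)) = -2*I*√6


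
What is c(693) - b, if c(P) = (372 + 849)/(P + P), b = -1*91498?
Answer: 3842953/42 ≈ 91499.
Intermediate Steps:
b = -91498
c(P) = 1221/(2*P) (c(P) = 1221/((2*P)) = 1221*(1/(2*P)) = 1221/(2*P))
c(693) - b = (1221/2)/693 - 1*(-91498) = (1221/2)*(1/693) + 91498 = 37/42 + 91498 = 3842953/42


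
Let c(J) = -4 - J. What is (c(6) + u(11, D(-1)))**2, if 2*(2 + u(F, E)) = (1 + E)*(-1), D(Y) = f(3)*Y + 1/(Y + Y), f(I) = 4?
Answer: 1681/16 ≈ 105.06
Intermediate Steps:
D(Y) = 1/(2*Y) + 4*Y (D(Y) = 4*Y + 1/(Y + Y) = 4*Y + 1/(2*Y) = 1/(2*Y) + 4*Y)
u(F, E) = -5/2 - E/2 (u(F, E) = -2 + ((1 + E)*(-1))/2 = -2 + (-1 - E)/2 = -2 + (-1/2 - E/2) = -5/2 - E/2)
(c(6) + u(11, D(-1)))**2 = ((-4 - 1*6) + (-5/2 - ((1/2)/(-1) + 4*(-1))/2))**2 = ((-4 - 6) + (-5/2 - ((1/2)*(-1) - 4)/2))**2 = (-10 + (-5/2 - (-1/2 - 4)/2))**2 = (-10 + (-5/2 - 1/2*(-9/2)))**2 = (-10 + (-5/2 + 9/4))**2 = (-10 - 1/4)**2 = (-41/4)**2 = 1681/16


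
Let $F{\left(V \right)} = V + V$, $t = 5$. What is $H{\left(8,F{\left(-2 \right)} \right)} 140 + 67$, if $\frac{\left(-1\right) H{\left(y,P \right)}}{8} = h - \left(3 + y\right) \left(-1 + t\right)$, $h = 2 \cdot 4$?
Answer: $40387$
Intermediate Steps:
$h = 8$
$F{\left(V \right)} = 2 V$
$H{\left(y,P \right)} = 32 + 32 y$ ($H{\left(y,P \right)} = - 8 \left(8 - \left(3 + y\right) \left(-1 + 5\right)\right) = - 8 \left(8 - \left(3 + y\right) 4\right) = - 8 \left(8 - \left(12 + 4 y\right)\right) = - 8 \left(-4 - 4 y\right) = 32 + 32 y$)
$H{\left(8,F{\left(-2 \right)} \right)} 140 + 67 = \left(32 + 32 \cdot 8\right) 140 + 67 = \left(32 + 256\right) 140 + 67 = 288 \cdot 140 + 67 = 40320 + 67 = 40387$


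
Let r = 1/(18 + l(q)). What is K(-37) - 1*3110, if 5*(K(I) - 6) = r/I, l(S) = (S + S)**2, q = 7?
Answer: -122887361/39590 ≈ -3104.0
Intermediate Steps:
l(S) = 4*S**2 (l(S) = (2*S)**2 = 4*S**2)
r = 1/214 (r = 1/(18 + 4*7**2) = 1/(18 + 4*49) = 1/(18 + 196) = 1/214 ≈ 0.0046729)
K(I) = 6 + 1/(1070*I) (K(I) = 6 + (1/(214*I))/5 = 6 + 1/(1070*I))
K(-37) - 1*3110 = (6 + (1/1070)/(-37)) - 1*3110 = (6 + (1/1070)*(-1/37)) - 3110 = (6 - 1/39590) - 3110 = 237539/39590 - 3110 = -122887361/39590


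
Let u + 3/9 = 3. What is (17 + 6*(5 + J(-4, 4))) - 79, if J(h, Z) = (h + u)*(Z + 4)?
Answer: -96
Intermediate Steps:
u = 8/3 (u = -⅓ + 3 = 8/3 ≈ 2.6667)
J(h, Z) = (4 + Z)*(8/3 + h) (J(h, Z) = (h + 8/3)*(Z + 4) = (8/3 + h)*(4 + Z) = (4 + Z)*(8/3 + h))
(17 + 6*(5 + J(-4, 4))) - 79 = (17 + 6*(5 + (32/3 + 4*(-4) + (8/3)*4 + 4*(-4)))) - 79 = (17 + 6*(5 + (32/3 - 16 + 32/3 - 16))) - 79 = (17 + 6*(5 - 32/3)) - 79 = (17 + 6*(-17/3)) - 79 = (17 - 34) - 79 = -17 - 79 = -96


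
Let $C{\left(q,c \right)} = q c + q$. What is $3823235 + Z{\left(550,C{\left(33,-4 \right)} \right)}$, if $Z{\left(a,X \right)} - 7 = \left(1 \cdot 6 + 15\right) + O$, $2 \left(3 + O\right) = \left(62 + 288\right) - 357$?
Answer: $\frac{7646513}{2} \approx 3.8233 \cdot 10^{6}$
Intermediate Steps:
$O = - \frac{13}{2}$ ($O = -3 + \frac{\left(62 + 288\right) - 357}{2} = -3 + \frac{350 - 357}{2} = -3 + \frac{1}{2} \left(-7\right) = -3 - \frac{7}{2} = - \frac{13}{2} \approx -6.5$)
$C{\left(q,c \right)} = q + c q$ ($C{\left(q,c \right)} = c q + q = q + c q$)
$Z{\left(a,X \right)} = \frac{43}{2}$ ($Z{\left(a,X \right)} = 7 + \left(\left(1 \cdot 6 + 15\right) - \frac{13}{2}\right) = 7 + \left(\left(6 + 15\right) - \frac{13}{2}\right) = 7 + \left(21 - \frac{13}{2}\right) = 7 + \frac{29}{2} = \frac{43}{2}$)
$3823235 + Z{\left(550,C{\left(33,-4 \right)} \right)} = 3823235 + \frac{43}{2} = \frac{7646513}{2}$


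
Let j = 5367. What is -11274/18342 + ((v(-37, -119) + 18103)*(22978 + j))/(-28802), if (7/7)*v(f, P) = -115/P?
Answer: -93342103306691/5238838983 ≈ -17817.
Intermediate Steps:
v(f, P) = -115/P
-11274/18342 + ((v(-37, -119) + 18103)*(22978 + j))/(-28802) = -11274/18342 + ((-115/(-119) + 18103)*(22978 + 5367))/(-28802) = -11274*1/18342 + ((-115*(-1/119) + 18103)*28345)*(-1/28802) = -1879/3057 + ((115/119 + 18103)*28345)*(-1/28802) = -1879/3057 + ((2154372/119)*28345)*(-1/28802) = -1879/3057 + (61065674340/119)*(-1/28802) = -1879/3057 - 30532837170/1713719 = -93342103306691/5238838983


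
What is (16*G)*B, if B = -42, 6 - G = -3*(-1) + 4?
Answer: 672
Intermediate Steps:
G = -1 (G = 6 - (-3*(-1) + 4) = 6 - (3 + 4) = 6 - 1*7 = 6 - 7 = -1)
(16*G)*B = (16*(-1))*(-42) = -16*(-42) = 672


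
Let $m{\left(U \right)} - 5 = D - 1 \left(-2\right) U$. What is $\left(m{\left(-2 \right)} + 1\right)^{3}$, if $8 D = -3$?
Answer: $\frac{2197}{512} \approx 4.291$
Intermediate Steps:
$D = - \frac{3}{8}$ ($D = \frac{1}{8} \left(-3\right) = - \frac{3}{8} \approx -0.375$)
$m{\left(U \right)} = \frac{37}{8} + 2 U$ ($m{\left(U \right)} = 5 - \left(\frac{3}{8} + 1 \left(-2\right) U\right) = 5 - \left(\frac{3}{8} - 2 U\right) = 5 + \left(- \frac{3}{8} + 2 U\right) = \frac{37}{8} + 2 U$)
$\left(m{\left(-2 \right)} + 1\right)^{3} = \left(\left(\frac{37}{8} + 2 \left(-2\right)\right) + 1\right)^{3} = \left(\left(\frac{37}{8} - 4\right) + 1\right)^{3} = \left(\frac{5}{8} + 1\right)^{3} = \left(\frac{13}{8}\right)^{3} = \frac{2197}{512}$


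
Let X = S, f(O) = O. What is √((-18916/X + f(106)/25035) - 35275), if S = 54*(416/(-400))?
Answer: I*√33306161919724590/976365 ≈ 186.92*I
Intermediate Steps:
S = -1404/25 (S = 54*(416*(-1/400)) = 54*(-26/25) = -1404/25 ≈ -56.160)
X = -1404/25 ≈ -56.160
√((-18916/X + f(106)/25035) - 35275) = √((-18916/(-1404/25) + 106/25035) - 35275) = √((-18916*(-25/1404) + 106*(1/25035)) - 35275) = √((118225/351 + 106/25035) - 35275) = √(986600027/2929095 - 35275) = √(-102337226098/2929095) = I*√33306161919724590/976365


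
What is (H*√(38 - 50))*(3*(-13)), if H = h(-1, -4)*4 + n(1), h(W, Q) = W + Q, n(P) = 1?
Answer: 1482*I*√3 ≈ 2566.9*I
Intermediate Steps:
h(W, Q) = Q + W
H = -19 (H = (-4 - 1)*4 + 1 = -5*4 + 1 = -20 + 1 = -19)
(H*√(38 - 50))*(3*(-13)) = (-19*√(38 - 50))*(3*(-13)) = -38*I*√3*(-39) = 1482*I*√3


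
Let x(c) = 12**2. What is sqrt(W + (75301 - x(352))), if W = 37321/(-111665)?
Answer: 2*sqrt(234283473441215)/111665 ≈ 274.15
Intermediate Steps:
W = -37321/111665 (W = 37321*(-1/111665) = -37321/111665 ≈ -0.33422)
x(c) = 144
sqrt(W + (75301 - x(352))) = sqrt(-37321/111665 + (75301 - 1*144)) = sqrt(-37321/111665 + (75301 - 144)) = sqrt(-37321/111665 + 75157) = sqrt(8392369084/111665) = 2*sqrt(234283473441215)/111665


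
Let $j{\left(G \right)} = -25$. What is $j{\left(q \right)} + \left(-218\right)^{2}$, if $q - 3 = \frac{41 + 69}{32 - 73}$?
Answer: $47499$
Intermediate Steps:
$q = \frac{13}{41}$ ($q = 3 + \frac{41 + 69}{32 - 73} = 3 + \frac{110}{-41} = 3 + 110 \left(- \frac{1}{41}\right) = 3 - \frac{110}{41} = \frac{13}{41} \approx 0.31707$)
$j{\left(q \right)} + \left(-218\right)^{2} = -25 + \left(-218\right)^{2} = -25 + 47524 = 47499$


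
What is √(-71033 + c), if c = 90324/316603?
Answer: 5*I*√284805554862269/316603 ≈ 266.52*I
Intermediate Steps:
c = 90324/316603 (c = 90324*(1/316603) = 90324/316603 ≈ 0.28529)
√(-71033 + c) = √(-71033 + 90324/316603) = √(-22489170575/316603) = 5*I*√284805554862269/316603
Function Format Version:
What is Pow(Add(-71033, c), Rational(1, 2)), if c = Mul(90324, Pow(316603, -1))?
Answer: Mul(Rational(5, 316603), I, Pow(284805554862269, Rational(1, 2))) ≈ Mul(266.52, I)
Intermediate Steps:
c = Rational(90324, 316603) (c = Mul(90324, Rational(1, 316603)) = Rational(90324, 316603) ≈ 0.28529)
Pow(Add(-71033, c), Rational(1, 2)) = Pow(Add(-71033, Rational(90324, 316603)), Rational(1, 2)) = Pow(Rational(-22489170575, 316603), Rational(1, 2)) = Mul(Rational(5, 316603), I, Pow(284805554862269, Rational(1, 2)))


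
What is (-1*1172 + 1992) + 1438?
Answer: 2258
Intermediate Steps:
(-1*1172 + 1992) + 1438 = (-1172 + 1992) + 1438 = 820 + 1438 = 2258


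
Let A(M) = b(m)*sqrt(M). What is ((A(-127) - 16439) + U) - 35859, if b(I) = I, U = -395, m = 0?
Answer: -52693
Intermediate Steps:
A(M) = 0 (A(M) = 0*sqrt(M) = 0)
((A(-127) - 16439) + U) - 35859 = ((0 - 16439) - 395) - 35859 = (-16439 - 395) - 35859 = -16834 - 35859 = -52693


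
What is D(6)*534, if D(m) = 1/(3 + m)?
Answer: 178/3 ≈ 59.333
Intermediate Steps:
D(6)*534 = 534/(3 + 6) = 534/9 = (1/9)*534 = 178/3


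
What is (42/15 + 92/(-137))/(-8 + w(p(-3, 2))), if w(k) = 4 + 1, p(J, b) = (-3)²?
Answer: -486/685 ≈ -0.70949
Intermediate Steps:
p(J, b) = 9
w(k) = 5
(42/15 + 92/(-137))/(-8 + w(p(-3, 2))) = (42/15 + 92/(-137))/(-8 + 5) = (42*(1/15) + 92*(-1/137))/(-3) = -(14/5 - 92/137)/3 = -⅓*1458/685 = -486/685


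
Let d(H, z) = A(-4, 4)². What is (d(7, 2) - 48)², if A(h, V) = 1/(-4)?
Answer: 588289/256 ≈ 2298.0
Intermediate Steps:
A(h, V) = -¼
d(H, z) = 1/16 (d(H, z) = (-¼)² = 1/16)
(d(7, 2) - 48)² = (1/16 - 48)² = (-767/16)² = 588289/256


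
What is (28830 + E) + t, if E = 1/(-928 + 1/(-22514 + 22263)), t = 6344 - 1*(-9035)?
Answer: 10297557910/232929 ≈ 44209.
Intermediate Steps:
t = 15379 (t = 6344 + 9035 = 15379)
E = -251/232929 (E = 1/(-928 + 1/(-251)) = 1/(-928 - 1/251) = 1/(-232929/251) = -251/232929 ≈ -0.0010776)
(28830 + E) + t = (28830 - 251/232929) + 15379 = 6715342819/232929 + 15379 = 10297557910/232929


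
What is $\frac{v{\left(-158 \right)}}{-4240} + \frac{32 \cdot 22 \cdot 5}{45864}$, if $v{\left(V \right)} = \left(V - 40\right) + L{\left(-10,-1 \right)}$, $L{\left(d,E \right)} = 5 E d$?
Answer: $\frac{678521}{6076980} \approx 0.11165$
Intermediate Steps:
$L{\left(d,E \right)} = 5 E d$
$v{\left(V \right)} = 10 + V$ ($v{\left(V \right)} = \left(V - 40\right) + 5 \left(-1\right) \left(-10\right) = \left(-40 + V\right) + 50 = 10 + V$)
$\frac{v{\left(-158 \right)}}{-4240} + \frac{32 \cdot 22 \cdot 5}{45864} = \frac{10 - 158}{-4240} + \frac{32 \cdot 22 \cdot 5}{45864} = \left(-148\right) \left(- \frac{1}{4240}\right) + 704 \cdot 5 \cdot \frac{1}{45864} = \frac{37}{1060} + 3520 \cdot \frac{1}{45864} = \frac{37}{1060} + \frac{440}{5733} = \frac{678521}{6076980}$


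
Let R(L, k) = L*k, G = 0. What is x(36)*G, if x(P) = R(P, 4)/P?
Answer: 0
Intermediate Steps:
x(P) = 4 (x(P) = (P*4)/P = (4*P)/P = 4)
x(36)*G = 4*0 = 0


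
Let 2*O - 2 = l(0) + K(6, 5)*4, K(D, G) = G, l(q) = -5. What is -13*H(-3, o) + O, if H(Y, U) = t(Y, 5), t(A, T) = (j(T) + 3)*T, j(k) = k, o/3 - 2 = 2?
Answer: -1023/2 ≈ -511.50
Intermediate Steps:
o = 12 (o = 6 + 3*2 = 6 + 6 = 12)
t(A, T) = T*(3 + T) (t(A, T) = (T + 3)*T = (3 + T)*T = T*(3 + T))
H(Y, U) = 40 (H(Y, U) = 5*(3 + 5) = 5*8 = 40)
O = 17/2 (O = 1 + (-5 + 5*4)/2 = 1 + (-5 + 20)/2 = 1 + (½)*15 = 1 + 15/2 = 17/2 ≈ 8.5000)
-13*H(-3, o) + O = -13*40 + 17/2 = -520 + 17/2 = -1023/2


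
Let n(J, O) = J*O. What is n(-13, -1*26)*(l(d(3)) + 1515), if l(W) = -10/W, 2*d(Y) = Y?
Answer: 1529450/3 ≈ 5.0982e+5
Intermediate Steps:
d(Y) = Y/2
n(-13, -1*26)*(l(d(3)) + 1515) = (-(-13)*26)*(-10/((1/2)*3) + 1515) = (-13*(-26))*(-10/3/2 + 1515) = 338*(-10*2/3 + 1515) = 338*(-20/3 + 1515) = 338*(4525/3) = 1529450/3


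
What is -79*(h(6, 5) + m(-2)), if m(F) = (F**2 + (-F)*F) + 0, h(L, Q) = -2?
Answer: 158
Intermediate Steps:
m(F) = 0 (m(F) = (F**2 - F**2) + 0 = 0 + 0 = 0)
-79*(h(6, 5) + m(-2)) = -79*(-2 + 0) = -79*(-2) = 158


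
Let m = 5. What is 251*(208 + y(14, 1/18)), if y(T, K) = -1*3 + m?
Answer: 52710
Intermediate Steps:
y(T, K) = 2 (y(T, K) = -1*3 + 5 = -3 + 5 = 2)
251*(208 + y(14, 1/18)) = 251*(208 + 2) = 251*210 = 52710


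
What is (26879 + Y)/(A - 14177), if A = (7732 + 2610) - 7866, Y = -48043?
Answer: 21164/11701 ≈ 1.8087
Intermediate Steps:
A = 2476 (A = 10342 - 7866 = 2476)
(26879 + Y)/(A - 14177) = (26879 - 48043)/(2476 - 14177) = -21164/(-11701) = -21164*(-1/11701) = 21164/11701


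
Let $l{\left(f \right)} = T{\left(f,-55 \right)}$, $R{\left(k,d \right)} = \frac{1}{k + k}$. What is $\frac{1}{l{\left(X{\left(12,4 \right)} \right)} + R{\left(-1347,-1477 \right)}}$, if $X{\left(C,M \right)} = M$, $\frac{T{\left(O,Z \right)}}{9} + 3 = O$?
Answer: $\frac{2694}{24245} \approx 0.11112$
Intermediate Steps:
$T{\left(O,Z \right)} = -27 + 9 O$
$R{\left(k,d \right)} = \frac{1}{2 k}$
$l{\left(f \right)} = -27 + 9 f$
$\frac{1}{l{\left(X{\left(12,4 \right)} \right)} + R{\left(-1347,-1477 \right)}} = \frac{1}{\left(-27 + 9 \cdot 4\right) + \frac{1}{2 \left(-1347\right)}} = \frac{1}{\left(-27 + 36\right) + \frac{1}{2} \left(- \frac{1}{1347}\right)} = \frac{1}{9 - \frac{1}{2694}} = \frac{1}{\frac{24245}{2694}} = \frac{2694}{24245}$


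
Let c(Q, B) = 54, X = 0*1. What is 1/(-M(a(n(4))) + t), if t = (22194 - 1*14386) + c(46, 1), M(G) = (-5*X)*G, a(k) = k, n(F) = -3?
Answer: 1/7862 ≈ 0.00012719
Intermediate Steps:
X = 0
M(G) = 0 (M(G) = (-5*0)*G = 0*G = 0)
t = 7862 (t = (22194 - 1*14386) + 54 = (22194 - 14386) + 54 = 7808 + 54 = 7862)
1/(-M(a(n(4))) + t) = 1/(-1*0 + 7862) = 1/(0 + 7862) = 1/7862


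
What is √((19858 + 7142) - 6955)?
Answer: √20045 ≈ 141.58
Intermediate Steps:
√((19858 + 7142) - 6955) = √(27000 - 6955) = √20045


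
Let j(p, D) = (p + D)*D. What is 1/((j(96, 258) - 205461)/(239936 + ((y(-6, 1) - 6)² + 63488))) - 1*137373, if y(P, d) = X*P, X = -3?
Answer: -15678546685/114129 ≈ -1.3738e+5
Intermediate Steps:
y(P, d) = -3*P
j(p, D) = D*(D + p) (j(p, D) = (D + p)*D = D*(D + p))
1/((j(96, 258) - 205461)/(239936 + ((y(-6, 1) - 6)² + 63488))) - 1*137373 = 1/((258*(258 + 96) - 205461)/(239936 + ((-3*(-6) - 6)² + 63488))) - 1*137373 = 1/((258*354 - 205461)/(239936 + ((18 - 6)² + 63488))) - 137373 = 1/((91332 - 205461)/(239936 + (12² + 63488))) - 137373 = 1/(-114129/(239936 + (144 + 63488))) - 137373 = 1/(-114129/(239936 + 63632)) - 137373 = 1/(-114129/303568) - 137373 = -303568/114129 - 137373 = -15678546685/114129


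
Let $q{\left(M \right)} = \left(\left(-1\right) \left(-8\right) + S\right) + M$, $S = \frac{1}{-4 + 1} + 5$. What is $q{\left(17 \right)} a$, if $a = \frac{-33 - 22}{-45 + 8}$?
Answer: $\frac{4895}{111} \approx 44.099$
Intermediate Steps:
$a = \frac{55}{37}$ ($a = - \frac{55}{-37} = \left(-55\right) \left(- \frac{1}{37}\right) = \frac{55}{37} \approx 1.4865$)
$S = \frac{14}{3}$ ($S = \frac{1}{-3} + 5 = - \frac{1}{3} + 5 = \frac{14}{3} \approx 4.6667$)
$q{\left(M \right)} = \frac{38}{3} + M$ ($q{\left(M \right)} = \left(\left(-1\right) \left(-8\right) + \frac{14}{3}\right) + M = \left(8 + \frac{14}{3}\right) + M = \frac{38}{3} + M$)
$q{\left(17 \right)} a = \left(\frac{38}{3} + 17\right) \frac{55}{37} = \frac{89}{3} \cdot \frac{55}{37} = \frac{4895}{111}$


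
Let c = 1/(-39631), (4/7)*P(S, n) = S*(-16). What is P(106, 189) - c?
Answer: -117624807/39631 ≈ -2968.0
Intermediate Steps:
P(S, n) = -28*S (P(S, n) = 7*(S*(-16))/4 = 7*(-16*S)/4 = -28*S)
c = -1/39631 ≈ -2.5233e-5
P(106, 189) - c = -28*106 - 1*(-1/39631) = -2968 + 1/39631 = -117624807/39631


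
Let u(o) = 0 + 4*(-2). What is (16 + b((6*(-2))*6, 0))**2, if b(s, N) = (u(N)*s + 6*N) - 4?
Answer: 345744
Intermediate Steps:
u(o) = -8 (u(o) = 0 - 8 = -8)
b(s, N) = -4 - 8*s + 6*N (b(s, N) = (-8*s + 6*N) - 4 = -4 - 8*s + 6*N)
(16 + b((6*(-2))*6, 0))**2 = (16 + (-4 - 8*6*(-2)*6 + 6*0))**2 = (16 + (-4 - (-96)*6 + 0))**2 = (16 + (-4 - 8*(-72) + 0))**2 = (16 + (-4 + 576 + 0))**2 = (16 + 572)**2 = 588**2 = 345744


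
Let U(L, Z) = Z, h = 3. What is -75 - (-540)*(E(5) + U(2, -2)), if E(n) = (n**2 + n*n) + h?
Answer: 27465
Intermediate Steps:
E(n) = 3 + 2*n**2 (E(n) = (n**2 + n*n) + 3 = (n**2 + n**2) + 3 = 2*n**2 + 3 = 3 + 2*n**2)
-75 - (-540)*(E(5) + U(2, -2)) = -75 - (-540)*((3 + 2*5**2) - 2) = -75 - (-540)*((3 + 2*25) - 2) = -75 - (-540)*((3 + 50) - 2) = -75 - (-540)*(53 - 2) = -75 - (-540)*51 = -75 - 135*(-204) = -75 + 27540 = 27465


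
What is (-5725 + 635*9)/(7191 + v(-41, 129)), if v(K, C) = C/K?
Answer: -205/147351 ≈ -0.0013912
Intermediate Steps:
(-5725 + 635*9)/(7191 + v(-41, 129)) = (-5725 + 635*9)/(7191 + 129/(-41)) = (-5725 + 5715)/(7191 + 129*(-1/41)) = -10/(7191 - 129/41) = -10/294702/41 = -10*41/294702 = -205/147351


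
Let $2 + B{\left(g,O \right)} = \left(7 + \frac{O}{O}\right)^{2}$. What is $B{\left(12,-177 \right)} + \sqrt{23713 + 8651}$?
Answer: $62 + 6 \sqrt{899} \approx 241.9$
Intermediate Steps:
$B{\left(g,O \right)} = 62$ ($B{\left(g,O \right)} = -2 + \left(7 + \frac{O}{O}\right)^{2} = -2 + \left(7 + 1\right)^{2} = -2 + 8^{2} = -2 + 64 = 62$)
$B{\left(12,-177 \right)} + \sqrt{23713 + 8651} = 62 + \sqrt{23713 + 8651} = 62 + \sqrt{32364} = 62 + 6 \sqrt{899}$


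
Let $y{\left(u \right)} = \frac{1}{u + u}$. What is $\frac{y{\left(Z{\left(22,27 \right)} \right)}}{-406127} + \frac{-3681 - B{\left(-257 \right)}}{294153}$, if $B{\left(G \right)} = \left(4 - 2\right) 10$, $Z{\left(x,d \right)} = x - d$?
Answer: $- \frac{15030466117}{1194634754310} \approx -0.012582$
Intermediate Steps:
$B{\left(G \right)} = 20$ ($B{\left(G \right)} = 2 \cdot 10 = 20$)
$y{\left(u \right)} = \frac{1}{2 u}$
$\frac{y{\left(Z{\left(22,27 \right)} \right)}}{-406127} + \frac{-3681 - B{\left(-257 \right)}}{294153} = \frac{\frac{1}{2} \frac{1}{22 - 27}}{-406127} + \frac{-3681 - 20}{294153} = \frac{1}{2 \left(22 - 27\right)} \left(- \frac{1}{406127}\right) + \left(-3681 - 20\right) \frac{1}{294153} = \frac{1}{2 \left(-5\right)} \left(- \frac{1}{406127}\right) - \frac{3701}{294153} = \frac{1}{2} \left(- \frac{1}{5}\right) \left(- \frac{1}{406127}\right) - \frac{3701}{294153} = \left(- \frac{1}{10}\right) \left(- \frac{1}{406127}\right) - \frac{3701}{294153} = \frac{1}{4061270} - \frac{3701}{294153} = - \frac{15030466117}{1194634754310}$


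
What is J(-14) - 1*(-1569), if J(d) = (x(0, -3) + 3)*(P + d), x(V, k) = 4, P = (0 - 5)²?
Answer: 1646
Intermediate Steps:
P = 25 (P = (-5)² = 25)
J(d) = 175 + 7*d (J(d) = (4 + 3)*(25 + d) = 7*(25 + d) = 175 + 7*d)
J(-14) - 1*(-1569) = (175 + 7*(-14)) - 1*(-1569) = (175 - 98) + 1569 = 77 + 1569 = 1646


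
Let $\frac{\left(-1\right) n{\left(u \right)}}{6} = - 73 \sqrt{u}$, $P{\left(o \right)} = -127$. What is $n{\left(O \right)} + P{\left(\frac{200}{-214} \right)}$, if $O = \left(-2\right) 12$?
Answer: $-127 + 876 i \sqrt{6} \approx -127.0 + 2145.8 i$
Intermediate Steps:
$O = -24$
$n{\left(u \right)} = 438 \sqrt{u}$ ($n{\left(u \right)} = - 6 \left(- 73 \sqrt{u}\right) = 438 \sqrt{u}$)
$n{\left(O \right)} + P{\left(\frac{200}{-214} \right)} = 438 \sqrt{-24} - 127 = 438 \cdot 2 i \sqrt{6} - 127 = 876 i \sqrt{6} - 127 = -127 + 876 i \sqrt{6}$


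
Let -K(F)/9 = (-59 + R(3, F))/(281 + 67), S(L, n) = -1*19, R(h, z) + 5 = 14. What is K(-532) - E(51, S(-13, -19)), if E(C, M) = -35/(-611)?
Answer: 43795/35438 ≈ 1.2358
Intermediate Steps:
R(h, z) = 9 (R(h, z) = -5 + 14 = 9)
S(L, n) = -19
E(C, M) = 35/611 (E(C, M) = -35*(-1/611) = 35/611)
K(F) = 75/58 (K(F) = -9*(-59 + 9)/(281 + 67) = -(-450)/348 = -9*(-25/174) = 75/58)
K(-532) - E(51, S(-13, -19)) = 75/58 - 1*35/611 = 75/58 - 35/611 = 43795/35438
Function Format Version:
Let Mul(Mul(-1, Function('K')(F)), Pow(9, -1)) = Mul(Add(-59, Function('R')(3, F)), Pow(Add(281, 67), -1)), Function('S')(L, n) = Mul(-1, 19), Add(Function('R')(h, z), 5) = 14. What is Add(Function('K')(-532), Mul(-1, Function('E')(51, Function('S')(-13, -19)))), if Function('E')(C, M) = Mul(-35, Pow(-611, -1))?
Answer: Rational(43795, 35438) ≈ 1.2358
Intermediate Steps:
Function('R')(h, z) = 9 (Function('R')(h, z) = Add(-5, 14) = 9)
Function('S')(L, n) = -19
Function('E')(C, M) = Rational(35, 611) (Function('E')(C, M) = Mul(-35, Rational(-1, 611)) = Rational(35, 611))
Function('K')(F) = Rational(75, 58) (Function('K')(F) = Mul(-9, Mul(Add(-59, 9), Pow(Add(281, 67), -1))) = Mul(-9, Mul(-50, Pow(348, -1))) = Mul(-9, Mul(-50, Rational(1, 348))) = Mul(-9, Rational(-25, 174)) = Rational(75, 58))
Add(Function('K')(-532), Mul(-1, Function('E')(51, Function('S')(-13, -19)))) = Add(Rational(75, 58), Mul(-1, Rational(35, 611))) = Add(Rational(75, 58), Rational(-35, 611)) = Rational(43795, 35438)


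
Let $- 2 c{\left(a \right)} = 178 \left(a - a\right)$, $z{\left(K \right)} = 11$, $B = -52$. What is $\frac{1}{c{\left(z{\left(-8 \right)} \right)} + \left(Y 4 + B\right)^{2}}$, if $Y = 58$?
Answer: $\frac{1}{32400} \approx 3.0864 \cdot 10^{-5}$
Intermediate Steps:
$c{\left(a \right)} = 0$ ($c{\left(a \right)} = - \frac{178 \left(a - a\right)}{2} = - \frac{178 \cdot 0}{2} = \left(- \frac{1}{2}\right) 0 = 0$)
$\frac{1}{c{\left(z{\left(-8 \right)} \right)} + \left(Y 4 + B\right)^{2}} = \frac{1}{0 + \left(58 \cdot 4 - 52\right)^{2}} = \frac{1}{0 + \left(232 - 52\right)^{2}} = \frac{1}{0 + 180^{2}} = \frac{1}{0 + 32400} = \frac{1}{32400}$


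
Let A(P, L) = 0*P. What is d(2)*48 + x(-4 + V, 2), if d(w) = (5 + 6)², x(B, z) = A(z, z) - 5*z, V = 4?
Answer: 5798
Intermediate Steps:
A(P, L) = 0
x(B, z) = -5*z (x(B, z) = 0 - 5*z = -5*z)
d(w) = 121 (d(w) = 11² = 121)
d(2)*48 + x(-4 + V, 2) = 121*48 - 5*2 = 5808 - 10 = 5798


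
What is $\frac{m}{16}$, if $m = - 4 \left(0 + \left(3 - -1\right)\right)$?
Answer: $-1$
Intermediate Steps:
$m = -16$ ($m = - 4 \left(0 + \left(3 + 1\right)\right) = - 4 \left(0 + 4\right) = \left(-4\right) 4 = -16$)
$\frac{m}{16} = \frac{1}{16} \left(-16\right) = -1$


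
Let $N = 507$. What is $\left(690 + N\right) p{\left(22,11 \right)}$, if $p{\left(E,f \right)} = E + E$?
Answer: $52668$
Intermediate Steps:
$p{\left(E,f \right)} = 2 E$
$\left(690 + N\right) p{\left(22,11 \right)} = \left(690 + 507\right) 2 \cdot 22 = 1197 \cdot 44 = 52668$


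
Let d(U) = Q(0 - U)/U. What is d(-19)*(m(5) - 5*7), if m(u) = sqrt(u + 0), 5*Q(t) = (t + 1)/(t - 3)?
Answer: 35/76 - sqrt(5)/76 ≈ 0.43110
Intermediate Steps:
Q(t) = (1 + t)/(5*(-3 + t)) (Q(t) = ((t + 1)/(t - 3))/5 = ((1 + t)/(-3 + t))/5 = (1 + t)/(5*(-3 + t)))
m(u) = sqrt(u)
d(U) = (1 - U)/(5*U*(-3 - U)) (d(U) = ((1 + (0 - U))/(5*(-3 + (0 - U))))/U = ((1 - U)/(5*(-3 - U)))/U = (1 - U)/(5*U*(-3 - U)))
d(-19)*(m(5) - 5*7) = ((1/5)*(-1 - 19)/(-19*(3 - 19)))*(sqrt(5) - 5*7) = ((1/5)*(-1/19)*(-20)/(-16))*(sqrt(5) - 35) = ((1/5)*(-1/19)*(-1/16)*(-20))*(-35 + sqrt(5)) = -(-35 + sqrt(5))/76 = 35/76 - sqrt(5)/76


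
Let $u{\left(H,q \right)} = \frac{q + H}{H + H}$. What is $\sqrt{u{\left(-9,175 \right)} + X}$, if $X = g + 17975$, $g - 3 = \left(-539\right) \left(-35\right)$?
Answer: $\frac{4 \sqrt{20719}}{3} \approx 191.92$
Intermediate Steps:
$u{\left(H,q \right)} = \frac{H + q}{2 H}$
$g = 18868$ ($g = 3 - -18865 = 3 + 18865 = 18868$)
$X = 36843$ ($X = 18868 + 17975 = 36843$)
$\sqrt{u{\left(-9,175 \right)} + X} = \sqrt{\frac{-9 + 175}{2 \left(-9\right)} + 36843} = \sqrt{\frac{1}{2} \left(- \frac{1}{9}\right) 166 + 36843} = \sqrt{- \frac{83}{9} + 36843} = \sqrt{\frac{331504}{9}} = \frac{4 \sqrt{20719}}{3}$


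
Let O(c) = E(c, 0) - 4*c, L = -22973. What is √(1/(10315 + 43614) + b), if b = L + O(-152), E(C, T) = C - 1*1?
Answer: I*√65489933435309/53929 ≈ 150.06*I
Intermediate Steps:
E(C, T) = -1 + C (E(C, T) = C - 1 = -1 + C)
O(c) = -1 - 3*c (O(c) = (-1 + c) - 4*c = -1 - 3*c)
b = -22518 (b = -22973 + (-1 - 3*(-152)) = -22973 + (-1 + 456) = -22973 + 455 = -22518)
√(1/(10315 + 43614) + b) = √(1/(10315 + 43614) - 22518) = √(1/53929 - 22518) = √(-1214373221/53929) = I*√65489933435309/53929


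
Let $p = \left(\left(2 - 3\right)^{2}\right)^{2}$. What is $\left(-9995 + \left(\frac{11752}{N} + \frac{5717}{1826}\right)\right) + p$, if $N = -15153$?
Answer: $- \frac{276462593183}{27669378} \approx -9991.6$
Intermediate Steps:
$p = 1$ ($p = \left(\left(-1\right)^{2}\right)^{2} = 1^{2} = 1$)
$\left(-9995 + \left(\frac{11752}{N} + \frac{5717}{1826}\right)\right) + p = \left(-9995 + \left(\frac{11752}{-15153} + \frac{5717}{1826}\right)\right) + 1 = \left(-9995 + \left(11752 \left(- \frac{1}{15153}\right) + 5717 \cdot \frac{1}{1826}\right)\right) + 1 = \left(-9995 + \left(- \frac{11752}{15153} + \frac{5717}{1826}\right)\right) + 1 = \left(-9995 + \frac{65170549}{27669378}\right) + 1 = - \frac{276490262561}{27669378} + 1 = - \frac{276462593183}{27669378}$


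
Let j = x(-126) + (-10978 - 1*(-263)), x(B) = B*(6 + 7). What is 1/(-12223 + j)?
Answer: -1/24576 ≈ -4.0690e-5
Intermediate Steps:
x(B) = 13*B (x(B) = B*13 = 13*B)
j = -12353 (j = 13*(-126) + (-10978 - 1*(-263)) = -1638 + (-10978 + 263) = -1638 - 10715 = -12353)
1/(-12223 + j) = 1/(-12223 - 12353) = 1/(-24576) = -1/24576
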